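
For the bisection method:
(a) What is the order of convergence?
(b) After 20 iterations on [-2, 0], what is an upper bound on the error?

(a) Bisection has linear (order 1) convergence; the error is halved each step.

(b) Error bound = (b-a)/2^n = (0 - (-2))/2^{20}
    = 2/2^{20}

(a) 1 (linear); (b) error ≤ 1.91e-06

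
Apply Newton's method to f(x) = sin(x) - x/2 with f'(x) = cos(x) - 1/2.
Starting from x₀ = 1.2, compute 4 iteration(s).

f(x) = sin(x) - x/2
f'(x) = cos(x) - 1/2
x₀ = 1.2

Newton-Raphson formula: x_{n+1} = x_n - f(x_n)/f'(x_n)

Iteration 1:
  f(1.200000) = 0.332039
  f'(1.200000) = -0.137642
  x_1 = 1.200000 - 0.332039/(-0.137642) = 3.612334
Iteration 2:
  f(3.612334) = -2.259714
  f'(3.612334) = -1.391232
  x_2 = 3.612334 - (-2.259714)/(-1.391232) = 1.988080
Iteration 3:
  f(1.988080) = -0.079847
  f'(1.988080) = -0.905279
  x_3 = 1.988080 - (-0.079847)/(-0.905279) = 1.899879
Iteration 4:
  f(1.899879) = -0.003600
  f'(1.899879) = -0.823175
  x_4 = 1.899879 - (-0.003600)/(-0.823175) = 1.895505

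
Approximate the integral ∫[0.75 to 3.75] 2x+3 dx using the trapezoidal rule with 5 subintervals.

f(x) = 2x+3
a = 0.75, b = 3.75, n = 5
h = (b - a)/n = 0.600000

Trapezoidal rule: (h/2)[f(x₀) + 2f(x₁) + 2f(x₂) + ... + f(xₙ)]

x_0 = 0.7500, f(x_0) = 4.500000, coefficient = 1
x_1 = 1.3500, f(x_1) = 5.700000, coefficient = 2
x_2 = 1.9500, f(x_2) = 6.900000, coefficient = 2
x_3 = 2.5500, f(x_3) = 8.100000, coefficient = 2
x_4 = 3.1500, f(x_4) = 9.300000, coefficient = 2
x_5 = 3.7500, f(x_5) = 10.500000, coefficient = 1

I ≈ (0.600000/2) × 75.000000 = 22.500000
Exact value: 22.500000
Error: 0.000000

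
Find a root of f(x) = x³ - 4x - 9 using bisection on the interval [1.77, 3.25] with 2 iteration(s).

f(x) = x³ - 4x - 9
Initial interval: [1.77, 3.25]

Iteration 1:
  c_1 = (1.770000 + 3.250000)/2 = 2.510000
  f(c_1) = f(2.510000) = -3.226749
  f(a) × f(c) ≥ 0, new interval: [2.510000, 3.250000]
Iteration 2:
  c_2 = (2.510000 + 3.250000)/2 = 2.880000
  f(c_2) = f(2.880000) = 3.367872
  f(a) × f(c) < 0, new interval: [2.510000, 2.880000]

After 2 iteration(s), the approximation is c_2 = 2.880000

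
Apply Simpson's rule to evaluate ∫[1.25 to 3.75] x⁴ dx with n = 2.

f(x) = x⁴
a = 1.25, b = 3.75, n = 2
h = (b - a)/n = 1.250000

Simpson's rule: (h/3)[f(x₀) + 4f(x₁) + 2f(x₂) + ... + f(xₙ)]

x_0 = 1.2500, f(x_0) = 2.441406, coefficient = 1
x_1 = 2.5000, f(x_1) = 39.062500, coefficient = 4
x_2 = 3.7500, f(x_2) = 197.753906, coefficient = 1

I ≈ (1.250000/3) × 356.445312 = 148.518880
Exact value: 147.705078
Error: 0.813802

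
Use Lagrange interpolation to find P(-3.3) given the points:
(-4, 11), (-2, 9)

Lagrange interpolation formula:
P(x) = Σ yᵢ × Lᵢ(x)
where Lᵢ(x) = Π_{j≠i} (x - xⱼ)/(xᵢ - xⱼ)

L_0(-3.3) = (-3.3 - (-2))/(-4 - (-2)) = 0.650000
L_1(-3.3) = (-3.3 - (-4))/(-2 - (-4)) = 0.350000

P(-3.3) = 11×L_0(-3.3) + 9×L_1(-3.3)
P(-3.3) = 10.300000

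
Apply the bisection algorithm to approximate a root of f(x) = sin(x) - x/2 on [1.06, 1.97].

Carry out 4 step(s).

f(x) = sin(x) - x/2
Initial interval: [1.06, 1.97]

Iteration 1:
  c_1 = (1.060000 + 1.970000)/2 = 1.515000
  f(c_1) = f(1.515000) = 0.240944
  f(a) × f(c) ≥ 0, new interval: [1.515000, 1.970000]
Iteration 2:
  c_2 = (1.515000 + 1.970000)/2 = 1.742500
  f(c_2) = f(1.742500) = 0.114045
  f(a) × f(c) ≥ 0, new interval: [1.742500, 1.970000]
Iteration 3:
  c_3 = (1.742500 + 1.970000)/2 = 1.856250
  f(c_3) = f(1.856250) = 0.031409
  f(a) × f(c) ≥ 0, new interval: [1.856250, 1.970000]
Iteration 4:
  c_4 = (1.856250 + 1.970000)/2 = 1.913125
  f(c_4) = f(1.913125) = -0.014587
  f(a) × f(c) < 0, new interval: [1.856250, 1.913125]

After 4 iteration(s), the approximation is c_4 = 1.913125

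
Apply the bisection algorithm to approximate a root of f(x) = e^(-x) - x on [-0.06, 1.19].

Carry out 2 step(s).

f(x) = e^(-x) - x
Initial interval: [-0.06, 1.19]

Iteration 1:
  c_1 = (-0.060000 + 1.190000)/2 = 0.565000
  f(c_1) = f(0.565000) = 0.003360
  f(a) × f(c) ≥ 0, new interval: [0.565000, 1.190000]
Iteration 2:
  c_2 = (0.565000 + 1.190000)/2 = 0.877500
  f(c_2) = f(0.877500) = -0.461679
  f(a) × f(c) < 0, new interval: [0.565000, 0.877500]

After 2 iteration(s), the approximation is c_2 = 0.877500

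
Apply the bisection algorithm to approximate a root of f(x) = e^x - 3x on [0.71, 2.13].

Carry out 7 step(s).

f(x) = e^x - 3x
Initial interval: [0.71, 2.13]

Iteration 1:
  c_1 = (0.710000 + 2.130000)/2 = 1.420000
  f(c_1) = f(1.420000) = -0.122880
  f(a) × f(c) ≥ 0, new interval: [1.420000, 2.130000]
Iteration 2:
  c_2 = (1.420000 + 2.130000)/2 = 1.775000
  f(c_2) = f(1.775000) = 0.575281
  f(a) × f(c) < 0, new interval: [1.420000, 1.775000]
Iteration 3:
  c_3 = (1.420000 + 1.775000)/2 = 1.597500
  f(c_3) = f(1.597500) = 0.148165
  f(a) × f(c) < 0, new interval: [1.420000, 1.597500]
Iteration 4:
  c_4 = (1.420000 + 1.597500)/2 = 1.508750
  f(c_4) = f(1.508750) = -0.005174
  f(a) × f(c) ≥ 0, new interval: [1.508750, 1.597500]
Iteration 5:
  c_5 = (1.508750 + 1.597500)/2 = 1.553125
  f(c_5) = f(1.553125) = 0.066842
  f(a) × f(c) < 0, new interval: [1.508750, 1.553125]
Iteration 6:
  c_6 = (1.508750 + 1.553125)/2 = 1.530938
  f(c_6) = f(1.530938) = 0.029696
  f(a) × f(c) < 0, new interval: [1.508750, 1.530938]
Iteration 7:
  c_7 = (1.508750 + 1.530938)/2 = 1.519844
  f(c_7) = f(1.519844) = 0.011980
  f(a) × f(c) < 0, new interval: [1.508750, 1.519844]

After 7 iteration(s), the approximation is c_7 = 1.519844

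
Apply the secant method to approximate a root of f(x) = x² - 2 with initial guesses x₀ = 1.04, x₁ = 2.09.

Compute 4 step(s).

f(x) = x² - 2
x₀ = 1.04, x₁ = 2.09

Secant formula: x_{n+1} = x_n - f(x_n)(x_n - x_{n-1})/(f(x_n) - f(x_{n-1}))

Iteration 1:
  f(1.040000) = -0.918400
  f(2.090000) = 2.368100
  x_2 = 2.090000 - 2.368100×(2.090000 - 1.040000)/(2.368100 - (-0.918400))
       = 1.333419
Iteration 2:
  f(2.090000) = 2.368100
  f(1.333419) = -0.221995
  x_3 = 1.333419 - (-0.221995)×(1.333419 - 2.090000)/(-0.221995 - 2.368100)
       = 1.398265
Iteration 3:
  f(1.333419) = -0.221995
  f(1.398265) = -0.044856
  x_4 = 1.398265 - (-0.044856)×(1.398265 - 1.333419)/(-0.044856 - (-0.221995))
       = 1.414685
Iteration 4:
  f(1.398265) = -0.044856
  f(1.414685) = 0.001334
  x_5 = 1.414685 - 0.001334×(1.414685 - 1.398265)/(0.001334 - (-0.044856))
       = 1.414211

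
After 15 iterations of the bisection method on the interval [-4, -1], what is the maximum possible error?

Bisection error bound: |error| ≤ (b-a)/2^n
|error| ≤ (-1 - (-4))/2^15 = 3/2^15
|error| ≤ 0.0000915527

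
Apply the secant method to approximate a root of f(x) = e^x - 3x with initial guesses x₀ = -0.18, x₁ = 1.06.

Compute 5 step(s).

f(x) = e^x - 3x
x₀ = -0.18, x₁ = 1.06

Secant formula: x_{n+1} = x_n - f(x_n)(x_n - x_{n-1})/(f(x_n) - f(x_{n-1}))

Iteration 1:
  f(-0.180000) = 1.375270
  f(1.060000) = -0.293629
  x_2 = 1.060000 - (-0.293629)×(1.060000 - (-0.180000))/(-0.293629 - 1.375270)
       = 0.841832
Iteration 2:
  f(1.060000) = -0.293629
  f(0.841832) = -0.204882
  x_3 = 0.841832 - (-0.204882)×(0.841832 - 1.060000)/(-0.204882 - (-0.293629))
       = 0.338171
Iteration 3:
  f(0.841832) = -0.204882
  f(0.338171) = 0.387868
  x_4 = 0.338171 - 0.387868×(0.338171 - 0.841832)/(0.387868 - (-0.204882))
       = 0.667743
Iteration 4:
  f(0.338171) = 0.387868
  f(0.667743) = -0.053398
  x_5 = 0.667743 - (-0.053398)×(0.667743 - 0.338171)/(-0.053398 - 0.387868)
       = 0.627862
Iteration 5:
  f(0.667743) = -0.053398
  f(0.627862) = -0.009985
  x_6 = 0.627862 - (-0.009985)×(0.627862 - 0.667743)/(-0.009985 - (-0.053398))
       = 0.618689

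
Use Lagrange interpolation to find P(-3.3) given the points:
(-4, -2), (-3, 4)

Lagrange interpolation formula:
P(x) = Σ yᵢ × Lᵢ(x)
where Lᵢ(x) = Π_{j≠i} (x - xⱼ)/(xᵢ - xⱼ)

L_0(-3.3) = (-3.3 - (-3))/(-4 - (-3)) = 0.300000
L_1(-3.3) = (-3.3 - (-4))/(-3 - (-4)) = 0.700000

P(-3.3) = (-2)×L_0(-3.3) + 4×L_1(-3.3)
P(-3.3) = 2.200000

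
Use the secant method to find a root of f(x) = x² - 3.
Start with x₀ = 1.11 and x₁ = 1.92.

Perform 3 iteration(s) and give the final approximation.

f(x) = x² - 3
x₀ = 1.11, x₁ = 1.92

Secant formula: x_{n+1} = x_n - f(x_n)(x_n - x_{n-1})/(f(x_n) - f(x_{n-1}))

Iteration 1:
  f(1.110000) = -1.767900
  f(1.920000) = 0.686400
  x_2 = 1.920000 - 0.686400×(1.920000 - 1.110000)/(0.686400 - (-1.767900))
       = 1.693465
Iteration 2:
  f(1.920000) = 0.686400
  f(1.693465) = -0.132175
  x_3 = 1.693465 - (-0.132175)×(1.693465 - 1.920000)/(-0.132175 - 0.686400)
       = 1.730044
Iteration 3:
  f(1.693465) = -0.132175
  f(1.730044) = -0.006948
  x_4 = 1.730044 - (-0.006948)×(1.730044 - 1.693465)/(-0.006948 - (-0.132175))
       = 1.732073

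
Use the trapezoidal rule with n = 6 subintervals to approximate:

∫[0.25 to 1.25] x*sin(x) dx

f(x) = x*sin(x)
a = 0.25, b = 1.25, n = 6
h = (b - a)/n = 0.166667

Trapezoidal rule: (h/2)[f(x₀) + 2f(x₁) + 2f(x₂) + ... + f(xₙ)]

x_0 = 0.2500, f(x_0) = 0.061851, coefficient = 1
x_1 = 0.4167, f(x_1) = 0.168631, coefficient = 2
x_2 = 0.5833, f(x_2) = 0.321305, coefficient = 2
x_3 = 0.7500, f(x_3) = 0.511229, coefficient = 2
x_4 = 0.9167, f(x_4) = 0.727446, coefficient = 2
x_5 = 1.0833, f(x_5) = 0.957151, coefficient = 2
x_6 = 1.2500, f(x_6) = 1.186231, coefficient = 1

I ≈ (0.166667/2) × 6.619607 = 0.551634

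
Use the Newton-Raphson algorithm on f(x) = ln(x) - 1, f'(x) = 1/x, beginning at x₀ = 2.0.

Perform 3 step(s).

f(x) = ln(x) - 1
f'(x) = 1/x
x₀ = 2.0

Newton-Raphson formula: x_{n+1} = x_n - f(x_n)/f'(x_n)

Iteration 1:
  f(2.000000) = -0.306853
  f'(2.000000) = 0.500000
  x_1 = 2.000000 - (-0.306853)/0.500000 = 2.613706
Iteration 2:
  f(2.613706) = -0.039231
  f'(2.613706) = 0.382599
  x_2 = 2.613706 - (-0.039231)/0.382599 = 2.716244
Iteration 3:
  f(2.716244) = -0.000750
  f'(2.716244) = 0.368155
  x_3 = 2.716244 - (-0.000750)/0.368155 = 2.718281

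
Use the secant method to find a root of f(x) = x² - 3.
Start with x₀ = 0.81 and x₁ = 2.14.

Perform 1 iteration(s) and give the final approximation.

f(x) = x² - 3
x₀ = 0.81, x₁ = 2.14

Secant formula: x_{n+1} = x_n - f(x_n)(x_n - x_{n-1})/(f(x_n) - f(x_{n-1}))

Iteration 1:
  f(0.810000) = -2.343900
  f(2.140000) = 1.579600
  x_2 = 2.140000 - 1.579600×(2.140000 - 0.810000)/(1.579600 - (-2.343900))
       = 1.604542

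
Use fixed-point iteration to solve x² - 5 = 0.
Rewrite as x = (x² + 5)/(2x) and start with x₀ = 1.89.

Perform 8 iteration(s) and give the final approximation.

Equation: x² - 5 = 0
Fixed-point form: x = (x² + 5)/(2x)
x₀ = 1.89

x_1 = g(1.890000) = 2.267751
x_2 = g(2.267751) = 2.236289
x_3 = g(2.236289) = 2.236068
x_4 = g(2.236068) = 2.236068
x_5 = g(2.236068) = 2.236068
x_6 = g(2.236068) = 2.236068
x_7 = g(2.236068) = 2.236068
x_8 = g(2.236068) = 2.236068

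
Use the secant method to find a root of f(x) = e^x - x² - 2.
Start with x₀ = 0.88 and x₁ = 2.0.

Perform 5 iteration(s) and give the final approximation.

f(x) = e^x - x² - 2
x₀ = 0.88, x₁ = 2.0

Secant formula: x_{n+1} = x_n - f(x_n)(x_n - x_{n-1})/(f(x_n) - f(x_{n-1}))

Iteration 1:
  f(0.880000) = -0.363500
  f(2.000000) = 1.389056
  x_2 = 2.000000 - 1.389056×(2.000000 - 0.880000)/(1.389056 - (-0.363500))
       = 1.112301
Iteration 2:
  f(2.000000) = 1.389056
  f(1.112301) = -0.195865
  x_3 = 1.112301 - (-0.195865)×(1.112301 - 2.000000)/(-0.195865 - 1.389056)
       = 1.222003
Iteration 3:
  f(1.112301) = -0.195865
  f(1.222003) = -0.099312
  x_4 = 1.222003 - (-0.099312)×(1.222003 - 1.112301)/(-0.099312 - (-0.195865))
       = 1.334840
Iteration 4:
  f(1.222003) = -0.099312
  f(1.334840) = 0.017591
  x_5 = 1.334840 - 0.017591×(1.334840 - 1.222003)/(0.017591 - (-0.099312))
       = 1.317862
Iteration 5:
  f(1.334840) = 0.017591
  f(1.317862) = -0.001334
  x_6 = 1.317862 - (-0.001334)×(1.317862 - 1.334840)/(-0.001334 - 0.017591)
       = 1.319059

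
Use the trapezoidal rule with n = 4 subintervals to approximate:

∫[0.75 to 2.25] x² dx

f(x) = x²
a = 0.75, b = 2.25, n = 4
h = (b - a)/n = 0.375000

Trapezoidal rule: (h/2)[f(x₀) + 2f(x₁) + 2f(x₂) + ... + f(xₙ)]

x_0 = 0.7500, f(x_0) = 0.562500, coefficient = 1
x_1 = 1.1250, f(x_1) = 1.265625, coefficient = 2
x_2 = 1.5000, f(x_2) = 2.250000, coefficient = 2
x_3 = 1.8750, f(x_3) = 3.515625, coefficient = 2
x_4 = 2.2500, f(x_4) = 5.062500, coefficient = 1

I ≈ (0.375000/2) × 19.687500 = 3.691406
Exact value: 3.656250
Error: 0.035156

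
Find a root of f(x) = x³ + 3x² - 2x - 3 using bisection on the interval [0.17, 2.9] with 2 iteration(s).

f(x) = x³ + 3x² - 2x - 3
Initial interval: [0.17, 2.9]

Iteration 1:
  c_1 = (0.170000 + 2.900000)/2 = 1.535000
  f(c_1) = f(1.535000) = 4.615480
  f(a) × f(c) < 0, new interval: [0.170000, 1.535000]
Iteration 2:
  c_2 = (0.170000 + 1.535000)/2 = 0.852500
  f(c_2) = f(0.852500) = -1.905172
  f(a) × f(c) ≥ 0, new interval: [0.852500, 1.535000]

After 2 iteration(s), the approximation is c_2 = 0.852500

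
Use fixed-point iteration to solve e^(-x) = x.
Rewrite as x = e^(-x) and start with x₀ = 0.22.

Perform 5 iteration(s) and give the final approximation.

Equation: e^(-x) = x
Fixed-point form: x = e^(-x)
x₀ = 0.22

x_1 = g(0.220000) = 0.802519
x_2 = g(0.802519) = 0.448199
x_3 = g(0.448199) = 0.638778
x_4 = g(0.638778) = 0.527937
x_5 = g(0.527937) = 0.589820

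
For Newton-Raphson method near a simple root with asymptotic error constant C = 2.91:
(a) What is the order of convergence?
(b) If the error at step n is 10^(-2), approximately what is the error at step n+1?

(a) Newton-Raphson has quadratic (order 2) convergence near simple roots.
    This means |e_{n+1}| ≈ C|e_n|².

(b) With |e_n| = 10^(-2) and C = 2.91:
    |e_{n+1}| ≈ 2.91 × (10^(-2))² = 2.91 × 10^(-4)

(a) 2 (quadratic); (b) |e_{n+1}| ≈ 2.910e-04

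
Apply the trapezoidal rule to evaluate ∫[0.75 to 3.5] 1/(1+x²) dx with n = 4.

f(x) = 1/(1+x²)
a = 0.75, b = 3.5, n = 4
h = (b - a)/n = 0.687500

Trapezoidal rule: (h/2)[f(x₀) + 2f(x₁) + 2f(x₂) + ... + f(xₙ)]

x_0 = 0.7500, f(x_0) = 0.640000, coefficient = 1
x_1 = 1.4375, f(x_1) = 0.326115, coefficient = 2
x_2 = 2.1250, f(x_2) = 0.181303, coefficient = 2
x_3 = 2.8125, f(x_3) = 0.112231, coefficient = 2
x_4 = 3.5000, f(x_4) = 0.075472, coefficient = 1

I ≈ (0.687500/2) × 1.954770 = 0.671952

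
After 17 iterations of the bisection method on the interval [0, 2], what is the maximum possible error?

Bisection error bound: |error| ≤ (b-a)/2^n
|error| ≤ (2 - 0)/2^17 = 2/2^17
|error| ≤ 0.0000152588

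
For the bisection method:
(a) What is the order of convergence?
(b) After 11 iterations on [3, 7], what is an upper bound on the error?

(a) Bisection has linear (order 1) convergence; the error is halved each step.

(b) Error bound = (b-a)/2^n = (7 - 3)/2^{11}
    = 4/2^{11}

(a) 1 (linear); (b) error ≤ 1.95e-03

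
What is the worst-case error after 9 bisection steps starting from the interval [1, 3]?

Bisection error bound: |error| ≤ (b-a)/2^n
|error| ≤ (3 - 1)/2^9 = 2/2^9
|error| ≤ 0.0039062500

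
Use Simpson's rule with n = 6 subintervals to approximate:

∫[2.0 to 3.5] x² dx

f(x) = x²
a = 2.0, b = 3.5, n = 6
h = (b - a)/n = 0.250000

Simpson's rule: (h/3)[f(x₀) + 4f(x₁) + 2f(x₂) + ... + f(xₙ)]

x_0 = 2.0000, f(x_0) = 4.000000, coefficient = 1
x_1 = 2.2500, f(x_1) = 5.062500, coefficient = 4
x_2 = 2.5000, f(x_2) = 6.250000, coefficient = 2
x_3 = 2.7500, f(x_3) = 7.562500, coefficient = 4
x_4 = 3.0000, f(x_4) = 9.000000, coefficient = 2
x_5 = 3.2500, f(x_5) = 10.562500, coefficient = 4
x_6 = 3.5000, f(x_6) = 12.250000, coefficient = 1

I ≈ (0.250000/3) × 139.500000 = 11.625000
Exact value: 11.625000
Error: 0.000000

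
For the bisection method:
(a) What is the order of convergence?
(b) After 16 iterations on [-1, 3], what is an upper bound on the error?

(a) Bisection has linear (order 1) convergence; the error is halved each step.

(b) Error bound = (b-a)/2^n = (3 - (-1))/2^{16}
    = 4/2^{16}

(a) 1 (linear); (b) error ≤ 6.10e-05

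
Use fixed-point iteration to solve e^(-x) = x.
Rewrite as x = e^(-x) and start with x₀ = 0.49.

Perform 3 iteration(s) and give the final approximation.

Equation: e^(-x) = x
Fixed-point form: x = e^(-x)
x₀ = 0.49

x_1 = g(0.490000) = 0.612626
x_2 = g(0.612626) = 0.541926
x_3 = g(0.541926) = 0.581627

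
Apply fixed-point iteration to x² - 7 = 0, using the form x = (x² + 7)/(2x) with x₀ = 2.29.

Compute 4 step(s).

Equation: x² - 7 = 0
Fixed-point form: x = (x² + 7)/(2x)
x₀ = 2.29

x_1 = g(2.290000) = 2.673384
x_2 = g(2.673384) = 2.645894
x_3 = g(2.645894) = 2.645751
x_4 = g(2.645751) = 2.645751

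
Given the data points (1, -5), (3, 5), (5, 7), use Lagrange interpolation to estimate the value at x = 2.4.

Lagrange interpolation formula:
P(x) = Σ yᵢ × Lᵢ(x)
where Lᵢ(x) = Π_{j≠i} (x - xⱼ)/(xᵢ - xⱼ)

L_0(2.4) = (2.4 - 3)/(1 - 3) × (2.4 - 5)/(1 - 5) = 0.195000
L_1(2.4) = (2.4 - 1)/(3 - 1) × (2.4 - 5)/(3 - 5) = 0.910000
L_2(2.4) = (2.4 - 1)/(5 - 1) × (2.4 - 3)/(5 - 3) = -0.105000

P(2.4) = (-5)×L_0(2.4) + 5×L_1(2.4) + 7×L_2(2.4)
P(2.4) = 2.840000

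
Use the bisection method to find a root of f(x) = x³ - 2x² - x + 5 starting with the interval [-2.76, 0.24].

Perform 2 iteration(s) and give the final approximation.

f(x) = x³ - 2x² - x + 5
Initial interval: [-2.76, 0.24]

Iteration 1:
  c_1 = (-2.760000 + 0.240000)/2 = -1.260000
  f(c_1) = f(-1.260000) = 1.084424
  f(a) × f(c) < 0, new interval: [-2.760000, -1.260000]
Iteration 2:
  c_2 = (-2.760000 + (-1.260000))/2 = -2.010000
  f(c_2) = f(-2.010000) = -9.190801
  f(a) × f(c) ≥ 0, new interval: [-2.010000, -1.260000]

After 2 iteration(s), the approximation is c_2 = -2.010000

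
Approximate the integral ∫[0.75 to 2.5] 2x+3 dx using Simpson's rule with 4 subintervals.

f(x) = 2x+3
a = 0.75, b = 2.5, n = 4
h = (b - a)/n = 0.437500

Simpson's rule: (h/3)[f(x₀) + 4f(x₁) + 2f(x₂) + ... + f(xₙ)]

x_0 = 0.7500, f(x_0) = 4.500000, coefficient = 1
x_1 = 1.1875, f(x_1) = 5.375000, coefficient = 4
x_2 = 1.6250, f(x_2) = 6.250000, coefficient = 2
x_3 = 2.0625, f(x_3) = 7.125000, coefficient = 4
x_4 = 2.5000, f(x_4) = 8.000000, coefficient = 1

I ≈ (0.437500/3) × 75.000000 = 10.937500
Exact value: 10.937500
Error: 0.000000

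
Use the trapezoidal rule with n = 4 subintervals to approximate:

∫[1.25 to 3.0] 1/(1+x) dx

f(x) = 1/(1+x)
a = 1.25, b = 3.0, n = 4
h = (b - a)/n = 0.437500

Trapezoidal rule: (h/2)[f(x₀) + 2f(x₁) + 2f(x₂) + ... + f(xₙ)]

x_0 = 1.2500, f(x_0) = 0.444444, coefficient = 1
x_1 = 1.6875, f(x_1) = 0.372093, coefficient = 2
x_2 = 2.1250, f(x_2) = 0.320000, coefficient = 2
x_3 = 2.5625, f(x_3) = 0.280702, coefficient = 2
x_4 = 3.0000, f(x_4) = 0.250000, coefficient = 1

I ≈ (0.437500/2) × 2.640034 = 0.577507
Exact value: 0.575364
Error: 0.002143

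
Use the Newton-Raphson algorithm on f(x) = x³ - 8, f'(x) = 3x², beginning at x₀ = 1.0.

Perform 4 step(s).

f(x) = x³ - 8
f'(x) = 3x²
x₀ = 1.0

Newton-Raphson formula: x_{n+1} = x_n - f(x_n)/f'(x_n)

Iteration 1:
  f(1.000000) = -7.000000
  f'(1.000000) = 3.000000
  x_1 = 1.000000 - (-7.000000)/3.000000 = 3.333333
Iteration 2:
  f(3.333333) = 29.037037
  f'(3.333333) = 33.333333
  x_2 = 3.333333 - 29.037037/33.333333 = 2.462222
Iteration 3:
  f(2.462222) = 6.927316
  f'(2.462222) = 18.187615
  x_3 = 2.462222 - 6.927316/18.187615 = 2.081341
Iteration 4:
  f(2.081341) = 1.016332
  f'(2.081341) = 12.995944
  x_4 = 2.081341 - 1.016332/12.995944 = 2.003137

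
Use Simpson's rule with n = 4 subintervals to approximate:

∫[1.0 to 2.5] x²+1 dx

f(x) = x²+1
a = 1.0, b = 2.5, n = 4
h = (b - a)/n = 0.375000

Simpson's rule: (h/3)[f(x₀) + 4f(x₁) + 2f(x₂) + ... + f(xₙ)]

x_0 = 1.0000, f(x_0) = 2.000000, coefficient = 1
x_1 = 1.3750, f(x_1) = 2.890625, coefficient = 4
x_2 = 1.7500, f(x_2) = 4.062500, coefficient = 2
x_3 = 2.1250, f(x_3) = 5.515625, coefficient = 4
x_4 = 2.5000, f(x_4) = 7.250000, coefficient = 1

I ≈ (0.375000/3) × 51.000000 = 6.375000
Exact value: 6.375000
Error: 0.000000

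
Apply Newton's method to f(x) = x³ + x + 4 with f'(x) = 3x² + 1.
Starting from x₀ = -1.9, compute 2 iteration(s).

f(x) = x³ + x + 4
f'(x) = 3x² + 1
x₀ = -1.9

Newton-Raphson formula: x_{n+1} = x_n - f(x_n)/f'(x_n)

Iteration 1:
  f(-1.900000) = -4.759000
  f'(-1.900000) = 11.830000
  x_1 = -1.900000 - (-4.759000)/11.830000 = -1.497718
Iteration 2:
  f(-1.497718) = -0.857335
  f'(-1.497718) = 7.729475
  x_2 = -1.497718 - (-0.857335)/7.729475 = -1.386800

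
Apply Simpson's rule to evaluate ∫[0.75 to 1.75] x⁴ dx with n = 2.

f(x) = x⁴
a = 0.75, b = 1.75, n = 2
h = (b - a)/n = 0.500000

Simpson's rule: (h/3)[f(x₀) + 4f(x₁) + 2f(x₂) + ... + f(xₙ)]

x_0 = 0.7500, f(x_0) = 0.316406, coefficient = 1
x_1 = 1.2500, f(x_1) = 2.441406, coefficient = 4
x_2 = 1.7500, f(x_2) = 9.378906, coefficient = 1

I ≈ (0.500000/3) × 19.460938 = 3.243490
Exact value: 3.235156
Error: 0.008333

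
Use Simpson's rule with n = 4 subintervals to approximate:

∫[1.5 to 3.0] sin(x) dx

f(x) = sin(x)
a = 1.5, b = 3.0, n = 4
h = (b - a)/n = 0.375000

Simpson's rule: (h/3)[f(x₀) + 4f(x₁) + 2f(x₂) + ... + f(xₙ)]

x_0 = 1.5000, f(x_0) = 0.997495, coefficient = 1
x_1 = 1.8750, f(x_1) = 0.954086, coefficient = 4
x_2 = 2.2500, f(x_2) = 0.778073, coefficient = 2
x_3 = 2.6250, f(x_3) = 0.493920, coefficient = 4
x_4 = 3.0000, f(x_4) = 0.141120, coefficient = 1

I ≈ (0.375000/3) × 8.486786 = 1.060848
Exact value: 1.060730
Error: 0.000119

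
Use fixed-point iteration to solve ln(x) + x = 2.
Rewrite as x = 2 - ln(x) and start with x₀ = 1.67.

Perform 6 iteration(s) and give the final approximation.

Equation: ln(x) + x = 2
Fixed-point form: x = 2 - ln(x)
x₀ = 1.67

x_1 = g(1.670000) = 1.487176
x_2 = g(1.487176) = 1.603121
x_3 = g(1.603121) = 1.528048
x_4 = g(1.528048) = 1.576009
x_5 = g(1.576009) = 1.545104
x_6 = g(1.545104) = 1.564909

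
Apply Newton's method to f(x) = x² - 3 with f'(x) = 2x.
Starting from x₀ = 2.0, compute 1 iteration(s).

f(x) = x² - 3
f'(x) = 2x
x₀ = 2.0

Newton-Raphson formula: x_{n+1} = x_n - f(x_n)/f'(x_n)

Iteration 1:
  f(2.000000) = 1.000000
  f'(2.000000) = 4.000000
  x_1 = 2.000000 - 1.000000/4.000000 = 1.750000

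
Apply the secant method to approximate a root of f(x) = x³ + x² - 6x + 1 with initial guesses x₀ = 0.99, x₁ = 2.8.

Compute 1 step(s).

f(x) = x³ + x² - 6x + 1
x₀ = 0.99, x₁ = 2.8

Secant formula: x_{n+1} = x_n - f(x_n)(x_n - x_{n-1})/(f(x_n) - f(x_{n-1}))

Iteration 1:
  f(0.990000) = -2.989601
  f(2.800000) = 13.992000
  x_2 = 2.800000 - 13.992000×(2.800000 - 0.990000)/(13.992000 - (-2.989601))
       = 1.308649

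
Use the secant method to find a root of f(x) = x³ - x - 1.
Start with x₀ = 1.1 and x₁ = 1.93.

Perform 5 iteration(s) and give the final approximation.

f(x) = x³ - x - 1
x₀ = 1.1, x₁ = 1.93

Secant formula: x_{n+1} = x_n - f(x_n)(x_n - x_{n-1})/(f(x_n) - f(x_{n-1}))

Iteration 1:
  f(1.100000) = -0.769000
  f(1.930000) = 4.259057
  x_2 = 1.930000 - 4.259057×(1.930000 - 1.100000)/(4.259057 - (-0.769000))
       = 1.226942
Iteration 2:
  f(1.930000) = 4.259057
  f(1.226942) = -0.379921
  x_3 = 1.226942 - (-0.379921)×(1.226942 - 1.930000)/(-0.379921 - 4.259057)
       = 1.284520
Iteration 3:
  f(1.226942) = -0.379921
  f(1.284520) = -0.165071
  x_4 = 1.284520 - (-0.165071)×(1.284520 - 1.226942)/(-0.165071 - (-0.379921))
       = 1.328759
Iteration 4:
  f(1.284520) = -0.165071
  f(1.328759) = 0.017297
  x_5 = 1.328759 - 0.017297×(1.328759 - 1.284520)/(0.017297 - (-0.165071))
       = 1.324563
Iteration 5:
  f(1.328759) = 0.017297
  f(1.324563) = -0.000662
  x_6 = 1.324563 - (-0.000662)×(1.324563 - 1.328759)/(-0.000662 - 0.017297)
       = 1.324717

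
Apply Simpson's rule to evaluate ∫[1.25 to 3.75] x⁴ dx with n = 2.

f(x) = x⁴
a = 1.25, b = 3.75, n = 2
h = (b - a)/n = 1.250000

Simpson's rule: (h/3)[f(x₀) + 4f(x₁) + 2f(x₂) + ... + f(xₙ)]

x_0 = 1.2500, f(x_0) = 2.441406, coefficient = 1
x_1 = 2.5000, f(x_1) = 39.062500, coefficient = 4
x_2 = 3.7500, f(x_2) = 197.753906, coefficient = 1

I ≈ (1.250000/3) × 356.445312 = 148.518880
Exact value: 147.705078
Error: 0.813802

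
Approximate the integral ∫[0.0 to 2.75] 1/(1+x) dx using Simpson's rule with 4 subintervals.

f(x) = 1/(1+x)
a = 0.0, b = 2.75, n = 4
h = (b - a)/n = 0.687500

Simpson's rule: (h/3)[f(x₀) + 4f(x₁) + 2f(x₂) + ... + f(xₙ)]

x_0 = 0.0000, f(x_0) = 1.000000, coefficient = 1
x_1 = 0.6875, f(x_1) = 0.592593, coefficient = 4
x_2 = 1.3750, f(x_2) = 0.421053, coefficient = 2
x_3 = 2.0625, f(x_3) = 0.326531, coefficient = 4
x_4 = 2.7500, f(x_4) = 0.266667, coefficient = 1

I ≈ (0.687500/3) × 5.785265 = 1.325790
Exact value: 1.321756
Error: 0.004034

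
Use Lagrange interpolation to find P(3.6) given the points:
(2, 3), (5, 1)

Lagrange interpolation formula:
P(x) = Σ yᵢ × Lᵢ(x)
where Lᵢ(x) = Π_{j≠i} (x - xⱼ)/(xᵢ - xⱼ)

L_0(3.6) = (3.6 - 5)/(2 - 5) = 0.466667
L_1(3.6) = (3.6 - 2)/(5 - 2) = 0.533333

P(3.6) = 3×L_0(3.6) + 1×L_1(3.6)
P(3.6) = 1.933333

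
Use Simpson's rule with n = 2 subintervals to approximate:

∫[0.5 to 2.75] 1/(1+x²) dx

f(x) = 1/(1+x²)
a = 0.5, b = 2.75, n = 2
h = (b - a)/n = 1.125000

Simpson's rule: (h/3)[f(x₀) + 4f(x₁) + 2f(x₂) + ... + f(xₙ)]

x_0 = 0.5000, f(x_0) = 0.800000, coefficient = 1
x_1 = 1.6250, f(x_1) = 0.274678, coefficient = 4
x_2 = 2.7500, f(x_2) = 0.116788, coefficient = 1

I ≈ (1.125000/3) × 2.015501 = 0.755813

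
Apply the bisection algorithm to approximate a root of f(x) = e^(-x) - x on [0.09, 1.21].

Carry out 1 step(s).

f(x) = e^(-x) - x
Initial interval: [0.09, 1.21]

Iteration 1:
  c_1 = (0.090000 + 1.210000)/2 = 0.650000
  f(c_1) = f(0.650000) = -0.127954
  f(a) × f(c) < 0, new interval: [0.090000, 0.650000]

After 1 iteration(s), the approximation is c_1 = 0.650000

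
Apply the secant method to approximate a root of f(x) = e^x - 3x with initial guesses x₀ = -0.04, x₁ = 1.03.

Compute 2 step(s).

f(x) = e^x - 3x
x₀ = -0.04, x₁ = 1.03

Secant formula: x_{n+1} = x_n - f(x_n)(x_n - x_{n-1})/(f(x_n) - f(x_{n-1}))

Iteration 1:
  f(-0.040000) = 1.080789
  f(1.030000) = -0.288934
  x_2 = 1.030000 - (-0.288934)×(1.030000 - (-0.040000))/(-0.288934 - 1.080789)
       = 0.804291
Iteration 2:
  f(1.030000) = -0.288934
  f(0.804291) = -0.177761
  x_3 = 0.804291 - (-0.177761)×(0.804291 - 1.030000)/(-0.177761 - (-0.288934))
       = 0.443389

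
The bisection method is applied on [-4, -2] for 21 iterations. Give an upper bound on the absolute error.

Bisection error bound: |error| ≤ (b-a)/2^n
|error| ≤ (-2 - (-4))/2^21 = 2/2^21
|error| ≤ 0.0000009537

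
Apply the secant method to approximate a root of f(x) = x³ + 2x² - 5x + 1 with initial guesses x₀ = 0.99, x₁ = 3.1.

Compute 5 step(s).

f(x) = x³ + 2x² - 5x + 1
x₀ = 0.99, x₁ = 3.1

Secant formula: x_{n+1} = x_n - f(x_n)(x_n - x_{n-1})/(f(x_n) - f(x_{n-1}))

Iteration 1:
  f(0.990000) = -1.019501
  f(3.100000) = 34.511000
  x_2 = 3.100000 - 34.511000×(3.100000 - 0.990000)/(34.511000 - (-1.019501))
       = 1.050544
Iteration 2:
  f(3.100000) = 34.511000
  f(1.050544) = -0.886010
  x_3 = 1.050544 - (-0.886010)×(1.050544 - 3.100000)/(-0.886010 - 34.511000)
       = 1.101843
Iteration 3:
  f(1.050544) = -0.886010
  f(1.101843) = -0.743398
  x_4 = 1.101843 - (-0.743398)×(1.101843 - 1.050544)/(-0.743398 - (-0.886010))
       = 1.369252
Iteration 4:
  f(1.101843) = -0.743398
  f(1.369252) = 0.470583
  x_5 = 1.369252 - 0.470583×(1.369252 - 1.101843)/(0.470583 - (-0.743398))
       = 1.265594
Iteration 5:
  f(1.369252) = 0.470583
  f(1.265594) = -0.097375
  x_6 = 1.265594 - (-0.097375)×(1.265594 - 1.369252)/(-0.097375 - 0.470583)
       = 1.283366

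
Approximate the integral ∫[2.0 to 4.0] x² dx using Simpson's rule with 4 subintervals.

f(x) = x²
a = 2.0, b = 4.0, n = 4
h = (b - a)/n = 0.500000

Simpson's rule: (h/3)[f(x₀) + 4f(x₁) + 2f(x₂) + ... + f(xₙ)]

x_0 = 2.0000, f(x_0) = 4.000000, coefficient = 1
x_1 = 2.5000, f(x_1) = 6.250000, coefficient = 4
x_2 = 3.0000, f(x_2) = 9.000000, coefficient = 2
x_3 = 3.5000, f(x_3) = 12.250000, coefficient = 4
x_4 = 4.0000, f(x_4) = 16.000000, coefficient = 1

I ≈ (0.500000/3) × 112.000000 = 18.666667
Exact value: 18.666667
Error: 0.000000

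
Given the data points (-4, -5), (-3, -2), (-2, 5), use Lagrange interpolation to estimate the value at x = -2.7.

Lagrange interpolation formula:
P(x) = Σ yᵢ × Lᵢ(x)
where Lᵢ(x) = Π_{j≠i} (x - xⱼ)/(xᵢ - xⱼ)

L_0(-2.7) = (-2.7 - (-3))/(-4 - (-3)) × (-2.7 - (-2))/(-4 - (-2)) = -0.105000
L_1(-2.7) = (-2.7 - (-4))/(-3 - (-4)) × (-2.7 - (-2))/(-3 - (-2)) = 0.910000
L_2(-2.7) = (-2.7 - (-4))/(-2 - (-4)) × (-2.7 - (-3))/(-2 - (-3)) = 0.195000

P(-2.7) = (-5)×L_0(-2.7) + (-2)×L_1(-2.7) + 5×L_2(-2.7)
P(-2.7) = -0.320000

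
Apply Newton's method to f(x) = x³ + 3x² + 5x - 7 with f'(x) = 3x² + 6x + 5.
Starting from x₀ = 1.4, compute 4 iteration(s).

f(x) = x³ + 3x² + 5x - 7
f'(x) = 3x² + 6x + 5
x₀ = 1.4

Newton-Raphson formula: x_{n+1} = x_n - f(x_n)/f'(x_n)

Iteration 1:
  f(1.400000) = 8.624000
  f'(1.400000) = 19.280000
  x_1 = 1.400000 - 8.624000/19.280000 = 0.952697
Iteration 2:
  f(0.952697) = 1.351079
  f'(0.952697) = 13.439078
  x_2 = 0.952697 - 1.351079/13.439078 = 0.852163
Iteration 3:
  f(0.852163) = 0.058192
  f'(0.852163) = 12.291529
  x_3 = 0.852163 - 0.058192/12.291529 = 0.847429
Iteration 4:
  f(0.847429) = 0.000124
  f'(0.847429) = 12.238984
  x_4 = 0.847429 - 0.000124/12.238984 = 0.847419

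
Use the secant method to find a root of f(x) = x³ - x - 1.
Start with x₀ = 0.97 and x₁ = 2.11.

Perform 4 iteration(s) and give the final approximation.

f(x) = x³ - x - 1
x₀ = 0.97, x₁ = 2.11

Secant formula: x_{n+1} = x_n - f(x_n)(x_n - x_{n-1})/(f(x_n) - f(x_{n-1}))

Iteration 1:
  f(0.970000) = -1.057327
  f(2.110000) = 6.283931
  x_2 = 2.110000 - 6.283931×(2.110000 - 0.970000)/(6.283931 - (-1.057327))
       = 1.134189
Iteration 2:
  f(2.110000) = 6.283931
  f(1.134189) = -0.675186
  x_3 = 1.134189 - (-0.675186)×(1.134189 - 2.110000)/(-0.675186 - 6.283931)
       = 1.228864
Iteration 3:
  f(1.134189) = -0.675186
  f(1.228864) = -0.373149
  x_4 = 1.228864 - (-0.373149)×(1.228864 - 1.134189)/(-0.373149 - (-0.675186))
       = 1.345829
Iteration 4:
  f(1.228864) = -0.373149
  f(1.345829) = 0.091812
  x_5 = 1.345829 - 0.091812×(1.345829 - 1.228864)/(0.091812 - (-0.373149))
       = 1.322733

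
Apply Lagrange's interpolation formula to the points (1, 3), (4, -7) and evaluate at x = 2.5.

Lagrange interpolation formula:
P(x) = Σ yᵢ × Lᵢ(x)
where Lᵢ(x) = Π_{j≠i} (x - xⱼ)/(xᵢ - xⱼ)

L_0(2.5) = (2.5 - 4)/(1 - 4) = 0.500000
L_1(2.5) = (2.5 - 1)/(4 - 1) = 0.500000

P(2.5) = 3×L_0(2.5) + (-7)×L_1(2.5)
P(2.5) = -2.000000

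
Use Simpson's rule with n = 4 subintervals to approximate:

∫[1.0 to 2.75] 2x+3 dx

f(x) = 2x+3
a = 1.0, b = 2.75, n = 4
h = (b - a)/n = 0.437500

Simpson's rule: (h/3)[f(x₀) + 4f(x₁) + 2f(x₂) + ... + f(xₙ)]

x_0 = 1.0000, f(x_0) = 5.000000, coefficient = 1
x_1 = 1.4375, f(x_1) = 5.875000, coefficient = 4
x_2 = 1.8750, f(x_2) = 6.750000, coefficient = 2
x_3 = 2.3125, f(x_3) = 7.625000, coefficient = 4
x_4 = 2.7500, f(x_4) = 8.500000, coefficient = 1

I ≈ (0.437500/3) × 81.000000 = 11.812500
Exact value: 11.812500
Error: 0.000000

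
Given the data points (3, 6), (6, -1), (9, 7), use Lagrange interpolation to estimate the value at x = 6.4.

Lagrange interpolation formula:
P(x) = Σ yᵢ × Lᵢ(x)
where Lᵢ(x) = Π_{j≠i} (x - xⱼ)/(xᵢ - xⱼ)

L_0(6.4) = (6.4 - 6)/(3 - 6) × (6.4 - 9)/(3 - 9) = -0.057778
L_1(6.4) = (6.4 - 3)/(6 - 3) × (6.4 - 9)/(6 - 9) = 0.982222
L_2(6.4) = (6.4 - 3)/(9 - 3) × (6.4 - 6)/(9 - 6) = 0.075556

P(6.4) = 6×L_0(6.4) + (-1)×L_1(6.4) + 7×L_2(6.4)
P(6.4) = -0.800000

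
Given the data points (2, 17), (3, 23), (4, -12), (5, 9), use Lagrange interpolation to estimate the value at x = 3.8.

Lagrange interpolation formula:
P(x) = Σ yᵢ × Lᵢ(x)
where Lᵢ(x) = Π_{j≠i} (x - xⱼ)/(xᵢ - xⱼ)

L_0(3.8) = (3.8 - 3)/(2 - 3) × (3.8 - 4)/(2 - 4) × (3.8 - 5)/(2 - 5) = -0.032000
L_1(3.8) = (3.8 - 2)/(3 - 2) × (3.8 - 4)/(3 - 4) × (3.8 - 5)/(3 - 5) = 0.216000
L_2(3.8) = (3.8 - 2)/(4 - 2) × (3.8 - 3)/(4 - 3) × (3.8 - 5)/(4 - 5) = 0.864000
L_3(3.8) = (3.8 - 2)/(5 - 2) × (3.8 - 3)/(5 - 3) × (3.8 - 4)/(5 - 4) = -0.048000

P(3.8) = 17×L_0(3.8) + 23×L_1(3.8) + (-12)×L_2(3.8) + 9×L_3(3.8)
P(3.8) = -6.376000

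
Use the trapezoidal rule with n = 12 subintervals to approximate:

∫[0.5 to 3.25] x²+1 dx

f(x) = x²+1
a = 0.5, b = 3.25, n = 12
h = (b - a)/n = 0.229167

Trapezoidal rule: (h/2)[f(x₀) + 2f(x₁) + 2f(x₂) + ... + f(xₙ)]

x_0 = 0.5000, f(x_0) = 1.250000, coefficient = 1
x_1 = 0.7292, f(x_1) = 1.531684, coefficient = 2
x_2 = 0.9583, f(x_2) = 1.918403, coefficient = 2
x_3 = 1.1875, f(x_3) = 2.410156, coefficient = 2
x_4 = 1.4167, f(x_4) = 3.006944, coefficient = 2
x_5 = 1.6458, f(x_5) = 3.708767, coefficient = 2
x_6 = 1.8750, f(x_6) = 4.515625, coefficient = 2
x_7 = 2.1042, f(x_7) = 5.427517, coefficient = 2
x_8 = 2.3333, f(x_8) = 6.444444, coefficient = 2
x_9 = 2.5625, f(x_9) = 7.566406, coefficient = 2
x_10 = 2.7917, f(x_10) = 8.793403, coefficient = 2
x_11 = 3.0208, f(x_11) = 10.125434, coefficient = 2
x_12 = 3.2500, f(x_12) = 11.562500, coefficient = 1

I ≈ (0.229167/2) × 123.710069 = 14.175112
Exact value: 14.151042
Error: 0.024070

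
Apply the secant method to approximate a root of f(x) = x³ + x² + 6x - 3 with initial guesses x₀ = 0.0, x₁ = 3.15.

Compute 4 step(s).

f(x) = x³ + x² + 6x - 3
x₀ = 0.0, x₁ = 3.15

Secant formula: x_{n+1} = x_n - f(x_n)(x_n - x_{n-1})/(f(x_n) - f(x_{n-1}))

Iteration 1:
  f(0.000000) = -3.000000
  f(3.150000) = 57.078375
  x_2 = 3.150000 - 57.078375×(3.150000 - 0.000000)/(57.078375 - (-3.000000))
       = 0.157295
Iteration 2:
  f(3.150000) = 57.078375
  f(0.157295) = -2.027600
  x_3 = 0.157295 - (-2.027600)×(0.157295 - 3.150000)/(-2.027600 - 57.078375)
       = 0.259958
Iteration 3:
  f(0.157295) = -2.027600
  f(0.259958) = -1.355108
  x_4 = 0.259958 - (-1.355108)×(0.259958 - 0.157295)/(-1.355108 - (-2.027600))
       = 0.466830
Iteration 4:
  f(0.259958) = -1.355108
  f(0.466830) = 0.120646
  x_5 = 0.466830 - 0.120646×(0.466830 - 0.259958)/(0.120646 - (-1.355108))
       = 0.449918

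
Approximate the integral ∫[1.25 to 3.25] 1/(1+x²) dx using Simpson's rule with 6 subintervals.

f(x) = 1/(1+x²)
a = 1.25, b = 3.25, n = 6
h = (b - a)/n = 0.333333

Simpson's rule: (h/3)[f(x₀) + 4f(x₁) + 2f(x₂) + ... + f(xₙ)]

x_0 = 1.2500, f(x_0) = 0.390244, coefficient = 1
x_1 = 1.5833, f(x_1) = 0.285149, coefficient = 4
x_2 = 1.9167, f(x_2) = 0.213967, coefficient = 2
x_3 = 2.2500, f(x_3) = 0.164948, coefficient = 4
x_4 = 2.5833, f(x_4) = 0.130317, coefficient = 2
x_5 = 2.9167, f(x_5) = 0.105186, coefficient = 4
x_6 = 3.2500, f(x_6) = 0.086486, coefficient = 1

I ≈ (0.333333/3) × 3.386431 = 0.376270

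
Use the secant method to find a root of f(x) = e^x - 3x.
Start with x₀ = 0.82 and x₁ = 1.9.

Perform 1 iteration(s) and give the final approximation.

f(x) = e^x - 3x
x₀ = 0.82, x₁ = 1.9

Secant formula: x_{n+1} = x_n - f(x_n)(x_n - x_{n-1})/(f(x_n) - f(x_{n-1}))

Iteration 1:
  f(0.820000) = -0.189500
  f(1.900000) = 0.985894
  x_2 = 1.900000 - 0.985894×(1.900000 - 0.820000)/(0.985894 - (-0.189500))
       = 0.994120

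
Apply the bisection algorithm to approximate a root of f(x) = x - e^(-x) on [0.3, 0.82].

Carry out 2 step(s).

f(x) = x - e^(-x)
Initial interval: [0.3, 0.82]

Iteration 1:
  c_1 = (0.300000 + 0.820000)/2 = 0.560000
  f(c_1) = f(0.560000) = -0.011209
  f(a) × f(c) ≥ 0, new interval: [0.560000, 0.820000]
Iteration 2:
  c_2 = (0.560000 + 0.820000)/2 = 0.690000
  f(c_2) = f(0.690000) = 0.188424
  f(a) × f(c) < 0, new interval: [0.560000, 0.690000]

After 2 iteration(s), the approximation is c_2 = 0.690000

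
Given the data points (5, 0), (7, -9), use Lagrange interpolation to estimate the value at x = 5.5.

Lagrange interpolation formula:
P(x) = Σ yᵢ × Lᵢ(x)
where Lᵢ(x) = Π_{j≠i} (x - xⱼ)/(xᵢ - xⱼ)

L_0(5.5) = (5.5 - 7)/(5 - 7) = 0.750000
L_1(5.5) = (5.5 - 5)/(7 - 5) = 0.250000

P(5.5) = 0×L_0(5.5) + (-9)×L_1(5.5)
P(5.5) = -2.250000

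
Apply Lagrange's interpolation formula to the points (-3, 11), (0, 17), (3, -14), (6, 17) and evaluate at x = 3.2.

Lagrange interpolation formula:
P(x) = Σ yᵢ × Lᵢ(x)
where Lᵢ(x) = Π_{j≠i} (x - xⱼ)/(xᵢ - xⱼ)

L_0(3.2) = (3.2 - 0)/(-3 - 0) × (3.2 - 3)/(-3 - 3) × (3.2 - 6)/(-3 - 6) = 0.011062
L_1(3.2) = (3.2 - (-3))/(0 - (-3)) × (3.2 - 3)/(0 - 3) × (3.2 - 6)/(0 - 6) = -0.064296
L_2(3.2) = (3.2 - (-3))/(3 - (-3)) × (3.2 - 0)/(3 - 0) × (3.2 - 6)/(3 - 6) = 1.028741
L_3(3.2) = (3.2 - (-3))/(6 - (-3)) × (3.2 - 0)/(6 - 0) × (3.2 - 3)/(6 - 3) = 0.024494

P(3.2) = 11×L_0(3.2) + 17×L_1(3.2) + (-14)×L_2(3.2) + 17×L_3(3.2)
P(3.2) = -14.957333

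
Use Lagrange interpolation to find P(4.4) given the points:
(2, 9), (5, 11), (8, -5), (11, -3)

Lagrange interpolation formula:
P(x) = Σ yᵢ × Lᵢ(x)
where Lᵢ(x) = Π_{j≠i} (x - xⱼ)/(xᵢ - xⱼ)

L_0(4.4) = (4.4 - 5)/(2 - 5) × (4.4 - 8)/(2 - 8) × (4.4 - 11)/(2 - 11) = 0.088000
L_1(4.4) = (4.4 - 2)/(5 - 2) × (4.4 - 8)/(5 - 8) × (4.4 - 11)/(5 - 11) = 1.056000
L_2(4.4) = (4.4 - 2)/(8 - 2) × (4.4 - 5)/(8 - 5) × (4.4 - 11)/(8 - 11) = -0.176000
L_3(4.4) = (4.4 - 2)/(11 - 2) × (4.4 - 5)/(11 - 5) × (4.4 - 8)/(11 - 8) = 0.032000

P(4.4) = 9×L_0(4.4) + 11×L_1(4.4) + (-5)×L_2(4.4) + (-3)×L_3(4.4)
P(4.4) = 13.192000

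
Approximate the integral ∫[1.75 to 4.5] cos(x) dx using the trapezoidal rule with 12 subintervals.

f(x) = cos(x)
a = 1.75, b = 4.5, n = 12
h = (b - a)/n = 0.229167

Trapezoidal rule: (h/2)[f(x₀) + 2f(x₁) + 2f(x₂) + ... + f(xₙ)]

x_0 = 1.7500, f(x_0) = -0.178246, coefficient = 1
x_1 = 1.9792, f(x_1) = -0.397114, coefficient = 2
x_2 = 2.2083, f(x_2) = -0.595218, coefficient = 2
x_3 = 2.4375, f(x_3) = -0.762199, coefficient = 2
x_4 = 2.6667, f(x_4) = -0.889327, coefficient = 2
x_5 = 2.8958, f(x_5) = -0.969953, coefficient = 2
x_6 = 3.1250, f(x_6) = -0.999862, coefficient = 2
x_7 = 3.3542, f(x_7) = -0.977491, coefficient = 2
x_8 = 3.5833, f(x_8) = -0.904009, coefficient = 2
x_9 = 3.8125, f(x_9) = -0.783258, coefficient = 2
x_10 = 4.0417, f(x_10) = -0.621552, coefficient = 2
x_11 = 4.2708, f(x_11) = -0.427346, coefficient = 2
x_12 = 4.5000, f(x_12) = -0.210796, coefficient = 1

I ≈ (0.229167/2) × -17.043701 = -1.952924
Exact value: -1.961516
Error: 0.008592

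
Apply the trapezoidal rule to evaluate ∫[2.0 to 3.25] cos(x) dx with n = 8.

f(x) = cos(x)
a = 2.0, b = 3.25, n = 8
h = (b - a)/n = 0.156250

Trapezoidal rule: (h/2)[f(x₀) + 2f(x₁) + 2f(x₂) + ... + f(xₙ)]

x_0 = 2.0000, f(x_0) = -0.416147, coefficient = 1
x_1 = 2.1562, f(x_1) = -0.552578, coefficient = 2
x_2 = 2.3125, f(x_2) = -0.675545, coefficient = 2
x_3 = 2.4688, f(x_3) = -0.782053, coefficient = 2
x_4 = 2.6250, f(x_4) = -0.869507, coefficient = 2
x_5 = 2.7812, f(x_5) = -0.935776, coefficient = 2
x_6 = 2.9375, f(x_6) = -0.979245, coefficient = 2
x_7 = 3.0938, f(x_7) = -0.998856, coefficient = 2
x_8 = 3.2500, f(x_8) = -0.994130, coefficient = 1

I ≈ (0.156250/2) × -12.997397 = -1.015422
Exact value: -1.017493
Error: 0.002071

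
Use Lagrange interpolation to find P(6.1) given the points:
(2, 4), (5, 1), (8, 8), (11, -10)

Lagrange interpolation formula:
P(x) = Σ yᵢ × Lᵢ(x)
where Lᵢ(x) = Π_{j≠i} (x - xⱼ)/(xᵢ - xⱼ)

L_0(6.1) = (6.1 - 5)/(2 - 5) × (6.1 - 8)/(2 - 8) × (6.1 - 11)/(2 - 11) = -0.063216
L_1(6.1) = (6.1 - 2)/(5 - 2) × (6.1 - 8)/(5 - 8) × (6.1 - 11)/(5 - 11) = 0.706870
L_2(6.1) = (6.1 - 2)/(8 - 2) × (6.1 - 5)/(8 - 5) × (6.1 - 11)/(8 - 11) = 0.409241
L_3(6.1) = (6.1 - 2)/(11 - 2) × (6.1 - 5)/(11 - 5) × (6.1 - 8)/(11 - 8) = -0.052895

P(6.1) = 4×L_0(6.1) + 1×L_1(6.1) + 8×L_2(6.1) + (-10)×L_3(6.1)
P(6.1) = 4.256883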